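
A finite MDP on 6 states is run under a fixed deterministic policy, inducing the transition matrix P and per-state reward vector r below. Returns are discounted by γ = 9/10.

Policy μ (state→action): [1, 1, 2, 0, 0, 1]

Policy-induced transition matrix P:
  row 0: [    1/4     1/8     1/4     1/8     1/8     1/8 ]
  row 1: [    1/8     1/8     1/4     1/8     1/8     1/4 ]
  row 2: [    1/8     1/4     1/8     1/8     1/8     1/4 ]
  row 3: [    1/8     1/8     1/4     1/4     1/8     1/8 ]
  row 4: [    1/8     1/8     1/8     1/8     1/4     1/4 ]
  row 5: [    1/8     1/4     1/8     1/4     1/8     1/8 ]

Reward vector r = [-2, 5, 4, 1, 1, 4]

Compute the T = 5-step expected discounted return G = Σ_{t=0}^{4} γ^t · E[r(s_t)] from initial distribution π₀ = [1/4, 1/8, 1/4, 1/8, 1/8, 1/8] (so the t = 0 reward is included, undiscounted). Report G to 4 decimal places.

G = 9.1985

t=0: π = [0.2500, 0.1250, 0.2500, 0.1250, 0.1250, 0.1250], E[r] = 1.8750, γ^t·E[r] = 1.875000, running G = 1.875000
t=1: π = [0.1563, 0.1719, 0.1875, 0.1563, 0.1406, 0.1875], E[r] = 2.3438, γ^t·E[r] = 2.109375, running G = 3.984375
t=2: π = [0.1445, 0.1719, 0.1855, 0.1680, 0.1426, 0.1875], E[r] = 2.3730, γ^t·E[r] = 1.922168, running G = 5.906543
t=3: π = [0.1431, 0.1716, 0.1855, 0.1694, 0.1428, 0.1875], E[r] = 2.3765, γ^t·E[r] = 1.732443, running G = 7.638986
t=4: π = [0.1429, 0.1716, 0.1855, 0.1696, 0.1429, 0.1875], E[r] = 2.3769, γ^t·E[r] = 1.559499, running G = 9.198485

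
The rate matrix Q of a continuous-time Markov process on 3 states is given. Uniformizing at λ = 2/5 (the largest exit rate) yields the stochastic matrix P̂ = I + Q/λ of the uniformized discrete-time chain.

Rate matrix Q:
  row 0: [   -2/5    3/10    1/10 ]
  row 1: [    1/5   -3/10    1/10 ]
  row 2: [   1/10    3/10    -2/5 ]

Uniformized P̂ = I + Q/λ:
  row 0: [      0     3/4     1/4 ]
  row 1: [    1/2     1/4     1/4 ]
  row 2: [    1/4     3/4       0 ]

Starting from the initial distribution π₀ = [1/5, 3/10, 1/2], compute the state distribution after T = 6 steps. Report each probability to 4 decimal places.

π = [0.3031, 0.4969, 0.2001]

t=0: π = [0.2000, 0.3000, 0.5000]
t=1: π = [0.2750, 0.6000, 0.1250]
t=2: π = [0.3313, 0.4500, 0.2188]
t=3: π = [0.2797, 0.5250, 0.1953]
t=4: π = [0.3113, 0.4875, 0.2012]
t=5: π = [0.2940, 0.5063, 0.1997]
t=6: π = [0.3031, 0.4969, 0.2001]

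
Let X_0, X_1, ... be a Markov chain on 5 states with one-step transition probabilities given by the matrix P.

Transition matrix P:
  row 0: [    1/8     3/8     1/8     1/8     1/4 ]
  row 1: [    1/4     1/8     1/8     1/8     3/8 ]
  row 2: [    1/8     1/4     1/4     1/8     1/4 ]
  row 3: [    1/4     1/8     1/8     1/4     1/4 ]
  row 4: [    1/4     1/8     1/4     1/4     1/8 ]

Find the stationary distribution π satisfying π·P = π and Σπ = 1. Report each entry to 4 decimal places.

π = [0.2025, 0.1978, 0.1777, 0.1777, 0.2442]

Balance equations π_j = Σ_i π_i·P[i][j]:
  π_0 = 1/8·π_0 + 1/4·π_1 + 1/8·π_2 + 1/4·π_3 + 1/4·π_4
  π_1 = 3/8·π_0 + 1/8·π_1 + 1/4·π_2 + 1/8·π_3 + 1/8·π_4
  π_2 = 1/8·π_0 + 1/8·π_1 + 1/4·π_2 + 1/8·π_3 + 1/4·π_4
  π_3 = 1/8·π_0 + 1/8·π_1 + 1/8·π_2 + 1/4·π_3 + 1/4·π_4
  normalize: π_0 + π_1 + π_2 + π_3 + π_4 = 1
Solving the linear system gives exactly π = [131/647, 128/647, 115/647, 115/647, 158/647].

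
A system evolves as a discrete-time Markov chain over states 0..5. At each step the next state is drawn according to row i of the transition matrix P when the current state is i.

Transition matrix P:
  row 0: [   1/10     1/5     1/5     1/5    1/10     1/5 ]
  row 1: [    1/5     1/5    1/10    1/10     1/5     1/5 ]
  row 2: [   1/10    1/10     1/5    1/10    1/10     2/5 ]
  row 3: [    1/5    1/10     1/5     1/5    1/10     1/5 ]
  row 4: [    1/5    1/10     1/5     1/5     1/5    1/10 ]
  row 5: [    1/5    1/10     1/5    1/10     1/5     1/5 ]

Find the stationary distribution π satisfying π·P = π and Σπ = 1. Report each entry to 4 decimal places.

π = [0.1648, 0.1294, 0.1871, 0.1461, 0.1502, 0.2224]

Balance equations π_j = Σ_i π_i·P[i][j]:
  π_0 = 1/10·π_0 + 1/5·π_1 + 1/10·π_2 + 1/5·π_3 + 1/5·π_4 + 1/5·π_5
  π_1 = 1/5·π_0 + 1/5·π_1 + 1/10·π_2 + 1/10·π_3 + 1/10·π_4 + 1/10·π_5
  π_2 = 1/5·π_0 + 1/10·π_1 + 1/5·π_2 + 1/5·π_3 + 1/5·π_4 + 1/5·π_5
  π_3 = 1/5·π_0 + 1/10·π_1 + 1/10·π_2 + 1/5·π_3 + 1/5·π_4 + 1/10·π_5
  π_4 = 1/10·π_0 + 1/5·π_1 + 1/10·π_2 + 1/10·π_3 + 1/5·π_4 + 1/5·π_5
  normalize: π_0 + π_1 + π_2 + π_3 + π_4 + π_5 = 1
Solving the linear system gives exactly π = [163/989, 128/989, 185/989, 13150/89999, 13518/89999, 20015/89999].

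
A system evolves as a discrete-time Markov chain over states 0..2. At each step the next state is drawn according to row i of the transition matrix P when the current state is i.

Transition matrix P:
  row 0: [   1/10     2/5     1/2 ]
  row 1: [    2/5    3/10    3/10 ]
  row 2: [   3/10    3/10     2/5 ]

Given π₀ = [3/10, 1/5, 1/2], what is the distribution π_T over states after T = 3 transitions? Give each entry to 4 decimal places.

t=0: π = [0.3000, 0.2000, 0.5000]
t=1: π = [0.2600, 0.3300, 0.4100]
t=2: π = [0.2810, 0.3260, 0.3930]
t=3: π = [0.2764, 0.3281, 0.3955]

π = [0.2764, 0.3281, 0.3955]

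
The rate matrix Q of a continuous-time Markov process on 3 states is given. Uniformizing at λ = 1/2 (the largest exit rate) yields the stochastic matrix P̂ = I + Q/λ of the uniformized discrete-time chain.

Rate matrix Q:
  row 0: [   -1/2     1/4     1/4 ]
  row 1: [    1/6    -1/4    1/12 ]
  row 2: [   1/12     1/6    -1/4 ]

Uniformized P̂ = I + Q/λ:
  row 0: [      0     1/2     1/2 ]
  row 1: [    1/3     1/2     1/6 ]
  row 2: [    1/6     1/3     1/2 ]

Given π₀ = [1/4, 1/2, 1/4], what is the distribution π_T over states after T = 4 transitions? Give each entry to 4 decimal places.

t=0: π = [0.2500, 0.5000, 0.2500]
t=1: π = [0.2083, 0.4583, 0.3333]
t=2: π = [0.2083, 0.4444, 0.3472]
t=3: π = [0.2060, 0.4421, 0.3519]
t=4: π = [0.2060, 0.4414, 0.3526]

π = [0.2060, 0.4414, 0.3526]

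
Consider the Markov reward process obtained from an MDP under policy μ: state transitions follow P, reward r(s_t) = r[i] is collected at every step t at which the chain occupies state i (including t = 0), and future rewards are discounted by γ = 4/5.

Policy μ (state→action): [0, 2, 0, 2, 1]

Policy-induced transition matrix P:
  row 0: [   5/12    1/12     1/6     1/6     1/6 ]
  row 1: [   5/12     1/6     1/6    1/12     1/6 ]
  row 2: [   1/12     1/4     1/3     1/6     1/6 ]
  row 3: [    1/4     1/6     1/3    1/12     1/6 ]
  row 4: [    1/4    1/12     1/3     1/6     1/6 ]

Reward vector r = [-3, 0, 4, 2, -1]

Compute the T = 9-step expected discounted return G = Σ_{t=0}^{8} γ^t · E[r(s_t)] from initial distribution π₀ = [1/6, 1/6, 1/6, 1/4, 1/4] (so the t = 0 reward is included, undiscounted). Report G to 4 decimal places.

t=0: π = [0.1667, 0.1667, 0.1667, 0.2500, 0.2500], E[r] = 0.4167, γ^t·E[r] = 0.416667, running G = 0.416667
t=1: π = [0.2778, 0.1458, 0.2778, 0.1319, 0.1667], E[r] = 0.3750, γ^t·E[r] = 0.300000, running G = 0.716667
t=2: π = [0.2743, 0.1528, 0.2627, 0.1435, 0.1667], E[r] = 0.3484, γ^t·E[r] = 0.222963, running G = 0.939630
t=3: π = [0.2774, 0.1518, 0.2622, 0.1420, 0.1667], E[r] = 0.3337, γ^t·E[r] = 0.170864, running G = 1.110494
t=4: π = [0.2778, 0.1515, 0.2618, 0.1422, 0.1667], E[r] = 0.3314, γ^t·E[r] = 0.135730, running G = 1.246224
t=5: π = [0.2779, 0.1514, 0.2618, 0.1422, 0.1667], E[r] = 0.3310, γ^t·E[r] = 0.108476, running G = 1.354700
t=6: π = [0.2779, 0.1514, 0.2618, 0.1422, 0.1667], E[r] = 0.3310, γ^t·E[r] = 0.086775, running G = 1.441475
t=7: π = [0.2779, 0.1514, 0.2618, 0.1422, 0.1667], E[r] = 0.3310, γ^t·E[r] = 0.069421, running G = 1.510896
t=8: π = [0.2779, 0.1514, 0.2618, 0.1422, 0.1667], E[r] = 0.3310, γ^t·E[r] = 0.055537, running G = 1.566433

G = 1.5664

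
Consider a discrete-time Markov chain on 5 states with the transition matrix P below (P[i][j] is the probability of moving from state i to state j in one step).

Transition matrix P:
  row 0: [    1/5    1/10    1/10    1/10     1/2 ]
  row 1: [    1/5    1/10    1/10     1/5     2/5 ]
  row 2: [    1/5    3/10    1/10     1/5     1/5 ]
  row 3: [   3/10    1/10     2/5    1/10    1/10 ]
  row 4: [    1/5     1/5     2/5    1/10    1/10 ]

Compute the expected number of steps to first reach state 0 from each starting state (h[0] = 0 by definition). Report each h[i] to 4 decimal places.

First-step conditioning: h[0] = 0; for i ≠ 0, h[i] = 1 + Σ_k P[i][k]·h[k].
  h[1] = 1 + 1/10·h[1] + 1/10·h[2] + 1/5·h[3] + 2/5·h[4]
  h[2] = 1 + 3/10·h[1] + 1/10·h[2] + 1/5·h[3] + 1/5·h[4]
  h[3] = 1 + 1/10·h[1] + 2/5·h[2] + 1/10·h[3] + 1/10·h[4]
  h[4] = 1 + 1/5·h[1] + 2/5·h[2] + 1/10·h[3] + 1/10·h[4]
Solving the 4×4 linear system over states ≠ 0 gives exactly h = [0, 7300/1577, 7290/1577, 6620/1577, 7350/1577] (h[0] = 0 is the target).

h = [0.0000, 4.6290, 4.6227, 4.1978, 4.6607]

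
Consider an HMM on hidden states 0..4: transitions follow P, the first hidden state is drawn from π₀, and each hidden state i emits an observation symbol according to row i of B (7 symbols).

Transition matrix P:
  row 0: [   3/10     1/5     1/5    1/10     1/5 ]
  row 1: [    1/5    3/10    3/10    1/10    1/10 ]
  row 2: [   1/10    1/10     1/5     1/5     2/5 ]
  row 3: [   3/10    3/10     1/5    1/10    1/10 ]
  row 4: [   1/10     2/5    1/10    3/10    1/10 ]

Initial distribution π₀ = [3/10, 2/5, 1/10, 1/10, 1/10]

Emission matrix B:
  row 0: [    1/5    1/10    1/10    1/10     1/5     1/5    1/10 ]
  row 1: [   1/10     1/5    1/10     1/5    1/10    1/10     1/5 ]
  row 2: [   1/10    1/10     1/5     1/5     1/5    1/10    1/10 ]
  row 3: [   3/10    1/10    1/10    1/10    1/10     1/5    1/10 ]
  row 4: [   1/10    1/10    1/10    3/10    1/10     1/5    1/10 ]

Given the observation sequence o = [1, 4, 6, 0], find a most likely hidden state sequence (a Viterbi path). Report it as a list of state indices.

t=0: δ = [3.000e-02, 8.000e-02, 1.000e-02, 1.000e-02, 1.000e-02]  (obs o_0=1)
t=1: δ = [3.200e-03, 2.400e-03, 4.800e-03, 8.000e-04, 8.000e-04]  ψ = [1, 1, 1, 1, 1]  (obs o_1=4)
t=2: δ = [9.600e-05, 1.440e-04, 9.600e-05, 9.600e-05, 1.920e-04]  ψ = [0, 1, 2, 2, 2]  (obs o_2=6)
t=3: δ = [5.760e-06, 7.680e-06, 4.320e-06, 1.728e-05, 3.840e-06]  ψ = [0, 4, 1, 4, 2]  (obs o_3=0)
backtrack: best end state = 3; path = [1, 2, 4, 3]

path = [1, 2, 4, 3]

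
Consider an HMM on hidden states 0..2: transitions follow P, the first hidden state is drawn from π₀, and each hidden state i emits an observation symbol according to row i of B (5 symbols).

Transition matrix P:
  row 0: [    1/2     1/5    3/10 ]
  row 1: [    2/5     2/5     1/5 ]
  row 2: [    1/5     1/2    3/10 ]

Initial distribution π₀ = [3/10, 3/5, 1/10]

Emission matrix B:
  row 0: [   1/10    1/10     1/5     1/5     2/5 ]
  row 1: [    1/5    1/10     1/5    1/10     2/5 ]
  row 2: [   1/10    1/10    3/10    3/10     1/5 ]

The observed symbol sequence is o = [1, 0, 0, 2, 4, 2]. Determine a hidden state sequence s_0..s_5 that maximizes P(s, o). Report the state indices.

t=0: δ = [3.000e-02, 6.000e-02, 1.000e-02]  (obs o_0=1)
t=1: δ = [2.400e-03, 4.800e-03, 1.200e-03]  ψ = [1, 1, 1]  (obs o_1=0)
t=2: δ = [1.920e-04, 3.840e-04, 9.600e-05]  ψ = [1, 1, 1]  (obs o_2=0)
t=3: δ = [3.072e-05, 3.072e-05, 2.304e-05]  ψ = [1, 1, 1]  (obs o_3=2)
t=4: δ = [6.144e-06, 4.915e-06, 1.843e-06]  ψ = [0, 1, 0]  (obs o_4=4)
t=5: δ = [6.144e-07, 3.932e-07, 5.530e-07]  ψ = [0, 1, 0]  (obs o_5=2)
backtrack: best end state = 0; path = [1, 1, 1, 0, 0, 0]

path = [1, 1, 1, 0, 0, 0]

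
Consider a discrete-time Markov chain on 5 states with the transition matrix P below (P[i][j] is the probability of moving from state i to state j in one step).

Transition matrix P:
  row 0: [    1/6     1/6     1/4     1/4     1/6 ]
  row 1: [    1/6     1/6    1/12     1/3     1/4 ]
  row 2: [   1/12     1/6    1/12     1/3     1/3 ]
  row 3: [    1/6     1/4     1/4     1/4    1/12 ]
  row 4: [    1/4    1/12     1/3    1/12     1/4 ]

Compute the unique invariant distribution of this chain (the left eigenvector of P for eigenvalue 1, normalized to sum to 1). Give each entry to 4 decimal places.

Balance equations π_j = Σ_i π_i·P[i][j]:
  π_0 = 1/6·π_0 + 1/6·π_1 + 1/12·π_2 + 1/6·π_3 + 1/4·π_4
  π_1 = 1/6·π_0 + 1/6·π_1 + 1/6·π_2 + 1/4·π_3 + 1/12·π_4
  π_2 = 1/4·π_0 + 1/12·π_1 + 1/12·π_2 + 1/4·π_3 + 1/3·π_4
  π_3 = 1/4·π_0 + 1/3·π_1 + 1/3·π_2 + 1/4·π_3 + 1/12·π_4
  normalize: π_0 + π_1 + π_2 + π_3 + π_4 = 1
Solving the linear system gives exactly π = [1202/7187, 1218/7187, 1475/7187, 1767/7187, 1525/7187].

π = [0.1672, 0.1695, 0.2052, 0.2459, 0.2122]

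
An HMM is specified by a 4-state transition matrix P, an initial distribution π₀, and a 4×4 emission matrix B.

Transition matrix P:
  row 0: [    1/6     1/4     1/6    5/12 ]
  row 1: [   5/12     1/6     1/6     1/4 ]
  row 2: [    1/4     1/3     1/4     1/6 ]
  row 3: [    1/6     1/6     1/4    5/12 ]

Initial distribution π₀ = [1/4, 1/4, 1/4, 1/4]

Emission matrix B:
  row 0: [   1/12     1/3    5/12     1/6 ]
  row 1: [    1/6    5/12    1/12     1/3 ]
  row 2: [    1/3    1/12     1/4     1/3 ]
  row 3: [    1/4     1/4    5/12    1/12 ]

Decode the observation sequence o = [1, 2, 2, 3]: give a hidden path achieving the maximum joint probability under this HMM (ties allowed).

t=0: δ = [8.333e-02, 1.042e-01, 2.083e-02, 6.250e-02]  (obs o_0=1)
t=1: δ = [1.808e-02, 1.736e-03, 4.340e-03, 1.447e-02]  ψ = [1, 0, 1, 0]  (obs o_1=2)
t=2: δ = [1.256e-03, 3.768e-04, 9.042e-04, 3.140e-03]  ψ = [0, 0, 3, 0]  (obs o_2=2)
t=3: δ = [8.721e-05, 1.744e-04, 2.616e-04, 1.090e-04]  ψ = [3, 3, 3, 3]  (obs o_3=3)
backtrack: best end state = 2; path = [1, 0, 3, 2]

path = [1, 0, 3, 2]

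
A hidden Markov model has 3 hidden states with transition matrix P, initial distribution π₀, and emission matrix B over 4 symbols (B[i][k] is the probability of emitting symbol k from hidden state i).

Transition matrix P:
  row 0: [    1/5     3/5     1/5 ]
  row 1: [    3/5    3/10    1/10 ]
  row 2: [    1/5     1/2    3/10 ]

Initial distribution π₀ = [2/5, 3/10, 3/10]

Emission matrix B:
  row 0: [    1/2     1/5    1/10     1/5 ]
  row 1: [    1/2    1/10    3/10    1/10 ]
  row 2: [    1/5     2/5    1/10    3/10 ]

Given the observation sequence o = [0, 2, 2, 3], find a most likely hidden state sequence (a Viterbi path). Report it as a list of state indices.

path = [0, 1, 1, 0]

t=0: δ = [2.000e-01, 1.500e-01, 6.000e-02]  (obs o_0=0)
t=1: δ = [9.000e-03, 3.600e-02, 4.000e-03]  ψ = [1, 0, 0]  (obs o_1=2)
t=2: δ = [2.160e-03, 3.240e-03, 3.600e-04]  ψ = [1, 1, 1]  (obs o_2=2)
t=3: δ = [3.888e-04, 1.296e-04, 1.296e-04]  ψ = [1, 0, 0]  (obs o_3=3)
backtrack: best end state = 0; path = [0, 1, 1, 0]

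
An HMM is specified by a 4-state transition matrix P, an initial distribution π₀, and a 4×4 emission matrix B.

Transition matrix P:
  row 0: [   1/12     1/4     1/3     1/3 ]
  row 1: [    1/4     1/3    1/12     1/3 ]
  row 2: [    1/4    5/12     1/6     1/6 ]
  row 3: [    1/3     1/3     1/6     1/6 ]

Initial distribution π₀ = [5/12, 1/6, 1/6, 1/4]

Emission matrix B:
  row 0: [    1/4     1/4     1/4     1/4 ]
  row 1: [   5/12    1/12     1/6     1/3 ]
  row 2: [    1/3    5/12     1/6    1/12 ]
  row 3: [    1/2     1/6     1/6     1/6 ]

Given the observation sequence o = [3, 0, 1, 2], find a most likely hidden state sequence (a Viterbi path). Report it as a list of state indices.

t=0: δ = [1.042e-01, 5.556e-02, 1.389e-02, 4.167e-02]  (obs o_0=3)
t=1: δ = [3.472e-03, 1.085e-02, 1.157e-02, 1.736e-02]  ψ = [1, 0, 0, 0]  (obs o_1=0)
t=2: δ = [1.447e-03, 4.823e-04, 1.206e-03, 6.028e-04]  ψ = [3, 3, 3, 1]  (obs o_2=1)
t=3: δ = [7.535e-05, 8.372e-05, 8.038e-05, 8.038e-05]  ψ = [2, 2, 0, 0]  (obs o_3=2)
backtrack: best end state = 1; path = [0, 3, 2, 1]

path = [0, 3, 2, 1]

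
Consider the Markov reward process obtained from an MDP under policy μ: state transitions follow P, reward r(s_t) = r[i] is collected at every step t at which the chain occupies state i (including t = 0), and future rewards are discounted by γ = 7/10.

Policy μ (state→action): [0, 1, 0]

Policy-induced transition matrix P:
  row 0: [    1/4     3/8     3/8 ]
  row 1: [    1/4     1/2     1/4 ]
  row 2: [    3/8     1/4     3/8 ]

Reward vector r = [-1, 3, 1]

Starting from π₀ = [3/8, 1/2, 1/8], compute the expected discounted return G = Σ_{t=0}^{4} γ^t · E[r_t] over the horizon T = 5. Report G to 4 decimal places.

t=0: π = [0.3750, 0.5000, 0.1250], E[r] = 1.2500, γ^t·E[r] = 1.250000, running G = 1.250000
t=1: π = [0.2656, 0.4219, 0.3125], E[r] = 1.3125, γ^t·E[r] = 0.918750, running G = 2.168750
t=2: π = [0.2891, 0.3887, 0.3223], E[r] = 1.1992, γ^t·E[r] = 0.587617, running G = 2.756367
t=3: π = [0.2903, 0.3833, 0.3264], E[r] = 1.1860, γ^t·E[r] = 0.406810, running G = 3.163177
t=4: π = [0.2908, 0.3821, 0.3271], E[r] = 1.1826, γ^t·E[r] = 0.283946, running G = 3.447124

G = 3.4471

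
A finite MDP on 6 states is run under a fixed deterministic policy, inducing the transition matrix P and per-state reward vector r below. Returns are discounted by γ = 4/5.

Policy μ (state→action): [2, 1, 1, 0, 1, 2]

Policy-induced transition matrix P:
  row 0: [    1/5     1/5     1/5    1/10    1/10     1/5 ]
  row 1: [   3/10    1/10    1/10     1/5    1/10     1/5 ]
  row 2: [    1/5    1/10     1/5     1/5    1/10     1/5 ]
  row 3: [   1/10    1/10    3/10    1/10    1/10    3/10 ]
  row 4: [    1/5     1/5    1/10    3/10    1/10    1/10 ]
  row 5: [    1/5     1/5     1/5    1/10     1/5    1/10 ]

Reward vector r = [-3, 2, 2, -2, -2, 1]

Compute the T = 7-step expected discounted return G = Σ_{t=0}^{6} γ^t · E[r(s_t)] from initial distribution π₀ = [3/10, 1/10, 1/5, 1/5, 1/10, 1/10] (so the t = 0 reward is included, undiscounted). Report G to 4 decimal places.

t=0: π = [0.3000, 0.1000, 0.2000, 0.2000, 0.1000, 0.1000], E[r] = -0.8000, γ^t·E[r] = -0.800000, running G = -0.800000
t=1: π = [0.1900, 0.1500, 0.2000, 0.1500, 0.1100, 0.2000], E[r] = -0.1900, γ^t·E[r] = -0.152000, running G = -0.952000
t=2: π = [0.2000, 0.1500, 0.1890, 0.1570, 0.1200, 0.1840], E[r] = -0.2920, γ^t·E[r] = -0.186880, running G = -1.138880
t=3: π = [0.1993, 0.1504, 0.1887, 0.1579, 0.1184, 0.1853], E[r] = -0.2870, γ^t·E[r] = -0.146944, running G = -1.285824
t=4: π = [0.1993, 0.1503, 0.1889, 0.1576, 0.1185, 0.1854], E[r] = -0.2862, γ^t·E[r] = -0.117207, running G = -1.403031
t=5: π = [0.1993, 0.1503, 0.1889, 0.1576, 0.1185, 0.1854], E[r] = -0.2864, γ^t·E[r] = -0.093846, running G = -1.496877
t=6: π = [0.1993, 0.1503, 0.1889, 0.1576, 0.1185, 0.1854], E[r] = -0.2864, γ^t·E[r] = -0.075072, running G = -1.571949

G = -1.5719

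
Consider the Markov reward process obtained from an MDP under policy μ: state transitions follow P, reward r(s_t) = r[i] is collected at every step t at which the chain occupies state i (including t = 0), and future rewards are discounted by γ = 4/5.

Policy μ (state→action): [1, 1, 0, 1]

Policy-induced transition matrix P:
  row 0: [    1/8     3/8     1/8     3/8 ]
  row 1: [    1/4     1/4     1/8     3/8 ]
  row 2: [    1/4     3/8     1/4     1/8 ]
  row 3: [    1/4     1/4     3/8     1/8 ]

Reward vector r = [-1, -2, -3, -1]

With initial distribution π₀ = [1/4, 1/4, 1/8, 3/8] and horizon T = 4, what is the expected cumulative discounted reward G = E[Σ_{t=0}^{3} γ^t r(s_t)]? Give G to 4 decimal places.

t=0: π = [0.2500, 0.2500, 0.1250, 0.3750], E[r] = -1.5000, γ^t·E[r] = -1.500000, running G = -1.500000
t=1: π = [0.2188, 0.2969, 0.2344, 0.2500], E[r] = -1.7656, γ^t·E[r] = -1.412500, running G = -2.912500
t=2: π = [0.2227, 0.3066, 0.2168, 0.2539], E[r] = -1.7402, γ^t·E[r] = -1.113750, running G = -4.026250
t=3: π = [0.2222, 0.3049, 0.2156, 0.2573], E[r] = -1.7361, γ^t·E[r] = -0.888875, running G = -4.915125

G = -4.9151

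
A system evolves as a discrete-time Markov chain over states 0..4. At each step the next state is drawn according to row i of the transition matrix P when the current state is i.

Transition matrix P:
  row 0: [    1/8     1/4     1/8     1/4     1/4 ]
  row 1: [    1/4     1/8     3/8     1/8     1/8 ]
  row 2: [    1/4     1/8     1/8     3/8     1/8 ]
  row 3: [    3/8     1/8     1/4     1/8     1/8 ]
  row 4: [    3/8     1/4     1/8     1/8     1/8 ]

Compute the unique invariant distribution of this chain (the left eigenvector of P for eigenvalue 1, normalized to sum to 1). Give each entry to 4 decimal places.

π = [0.2627, 0.1776, 0.1952, 0.2066, 0.1578]

Balance equations π_j = Σ_i π_i·P[i][j]:
  π_0 = 1/8·π_0 + 1/4·π_1 + 1/4·π_2 + 3/8·π_3 + 3/8·π_4
  π_1 = 1/4·π_0 + 1/8·π_1 + 1/8·π_2 + 1/8·π_3 + 1/4·π_4
  π_2 = 1/8·π_0 + 3/8·π_1 + 1/8·π_2 + 1/4·π_3 + 1/8·π_4
  π_3 = 1/4·π_0 + 1/8·π_1 + 3/8·π_2 + 1/8·π_3 + 1/8·π_4
  normalize: π_0 + π_1 + π_2 + π_3 + π_4 = 1
Solving the linear system gives exactly π = [253/963, 19/107, 188/963, 199/963, 152/963].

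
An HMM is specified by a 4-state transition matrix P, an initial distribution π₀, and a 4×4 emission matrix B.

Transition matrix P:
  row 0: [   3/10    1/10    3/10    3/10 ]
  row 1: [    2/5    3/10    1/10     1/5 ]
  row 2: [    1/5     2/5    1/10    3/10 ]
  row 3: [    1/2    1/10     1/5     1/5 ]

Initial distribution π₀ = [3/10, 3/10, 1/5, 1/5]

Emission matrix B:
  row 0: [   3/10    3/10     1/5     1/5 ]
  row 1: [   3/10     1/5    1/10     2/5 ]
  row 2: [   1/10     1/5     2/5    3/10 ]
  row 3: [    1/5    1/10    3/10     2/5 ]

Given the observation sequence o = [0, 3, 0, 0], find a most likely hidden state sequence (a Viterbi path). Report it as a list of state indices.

path = [0, 3, 0, 0]

t=0: δ = [9.000e-02, 9.000e-02, 2.000e-02, 4.000e-02]  (obs o_0=0)
t=1: δ = [7.200e-03, 1.080e-02, 8.100e-03, 1.080e-02]  ψ = [1, 1, 0, 0]  (obs o_1=3)
t=2: δ = [1.620e-03, 9.720e-04, 2.160e-04, 4.860e-04]  ψ = [3, 1, 0, 2]  (obs o_2=0)
t=3: δ = [1.458e-04, 8.748e-05, 4.860e-05, 9.720e-05]  ψ = [0, 1, 0, 0]  (obs o_3=0)
backtrack: best end state = 0; path = [0, 3, 0, 0]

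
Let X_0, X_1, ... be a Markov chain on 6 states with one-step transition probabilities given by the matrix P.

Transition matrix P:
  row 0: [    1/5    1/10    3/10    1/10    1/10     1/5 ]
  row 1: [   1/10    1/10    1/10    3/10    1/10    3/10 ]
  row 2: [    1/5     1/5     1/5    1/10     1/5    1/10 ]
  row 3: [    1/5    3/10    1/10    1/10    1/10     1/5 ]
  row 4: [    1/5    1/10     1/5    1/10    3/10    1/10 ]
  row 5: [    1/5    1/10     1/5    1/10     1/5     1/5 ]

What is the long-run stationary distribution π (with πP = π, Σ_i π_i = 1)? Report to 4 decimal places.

π = [0.1855, 0.1449, 0.1912, 0.1290, 0.1712, 0.1783]

Balance equations π_j = Σ_i π_i·P[i][j]:
  π_0 = 1/5·π_0 + 1/10·π_1 + 1/5·π_2 + 1/5·π_3 + 1/5·π_4 + 1/5·π_5
  π_1 = 1/10·π_0 + 1/10·π_1 + 1/5·π_2 + 3/10·π_3 + 1/10·π_4 + 1/10·π_5
  π_2 = 3/10·π_0 + 1/10·π_1 + 1/5·π_2 + 1/10·π_3 + 1/5·π_4 + 1/5·π_5
  π_3 = 1/10·π_0 + 3/10·π_1 + 1/10·π_2 + 1/10·π_3 + 1/10·π_4 + 1/10·π_5
  π_4 = 1/10·π_0 + 1/10·π_1 + 1/5·π_2 + 1/10·π_3 + 3/10·π_4 + 1/5·π_5
  normalize: π_0 + π_1 + π_2 + π_3 + π_4 + π_5 = 1
Solving the linear system gives exactly π = [361/1946, 141/973, 186/973, 251/1946, 1499/8757, 223/1251].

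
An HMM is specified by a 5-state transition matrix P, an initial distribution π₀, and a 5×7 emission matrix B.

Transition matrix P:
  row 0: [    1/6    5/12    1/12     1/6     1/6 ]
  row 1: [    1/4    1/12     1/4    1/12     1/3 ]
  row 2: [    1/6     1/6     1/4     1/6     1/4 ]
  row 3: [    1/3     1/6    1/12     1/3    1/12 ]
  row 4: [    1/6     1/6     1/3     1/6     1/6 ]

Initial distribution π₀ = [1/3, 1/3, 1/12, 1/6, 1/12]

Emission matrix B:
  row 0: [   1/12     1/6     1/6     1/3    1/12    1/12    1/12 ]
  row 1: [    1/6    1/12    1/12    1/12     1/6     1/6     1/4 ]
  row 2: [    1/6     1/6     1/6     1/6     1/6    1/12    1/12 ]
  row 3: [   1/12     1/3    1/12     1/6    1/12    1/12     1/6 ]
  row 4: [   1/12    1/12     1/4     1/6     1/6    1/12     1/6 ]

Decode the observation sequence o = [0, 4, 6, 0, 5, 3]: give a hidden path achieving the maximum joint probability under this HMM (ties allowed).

t=0: δ = [2.778e-02, 5.556e-02, 1.389e-02, 1.389e-02, 6.944e-03]  (obs o_0=0)
t=1: δ = [1.157e-03, 1.929e-03, 2.315e-03, 3.858e-04, 3.086e-03]  ψ = [1, 0, 1, 0, 1]  (obs o_1=4)
t=2: δ = [4.287e-05, 1.286e-04, 8.573e-05, 8.573e-05, 1.072e-04]  ψ = [4, 4, 4, 4, 1]  (obs o_2=6)
t=3: δ = [2.679e-06, 2.977e-06, 5.954e-06, 2.381e-06, 3.572e-06]  ψ = [1, 0, 4, 3, 1]  (obs o_3=0)
t=4: δ = [8.269e-08, 1.861e-07, 1.240e-07, 8.269e-08, 1.240e-07]  ψ = [2, 0, 2, 2, 2]  (obs o_4=5)
t=5: δ = [1.550e-08, 2.871e-09, 7.752e-09, 4.594e-09, 1.034e-08]  ψ = [1, 0, 1, 3, 1]  (obs o_5=3)
backtrack: best end state = 0; path = [1, 4, 1, 0, 1, 0]

path = [1, 4, 1, 0, 1, 0]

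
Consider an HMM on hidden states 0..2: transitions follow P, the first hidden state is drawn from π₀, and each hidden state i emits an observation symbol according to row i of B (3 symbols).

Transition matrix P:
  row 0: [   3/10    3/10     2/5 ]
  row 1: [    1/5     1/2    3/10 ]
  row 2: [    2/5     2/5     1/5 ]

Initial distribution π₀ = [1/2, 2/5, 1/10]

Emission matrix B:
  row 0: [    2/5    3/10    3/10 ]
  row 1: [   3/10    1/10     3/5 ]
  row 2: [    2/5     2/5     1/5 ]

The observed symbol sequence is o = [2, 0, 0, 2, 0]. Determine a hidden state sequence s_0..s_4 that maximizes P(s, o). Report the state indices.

path = [1, 1, 1, 1, 1]

t=0: δ = [1.500e-01, 2.400e-01, 2.000e-02]  (obs o_0=2)
t=1: δ = [1.920e-02, 3.600e-02, 2.880e-02]  ψ = [1, 1, 1]  (obs o_1=0)
t=2: δ = [4.608e-03, 5.400e-03, 4.320e-03]  ψ = [2, 1, 1]  (obs o_2=0)
t=3: δ = [5.184e-04, 1.620e-03, 3.686e-04]  ψ = [2, 1, 0]  (obs o_3=2)
t=4: δ = [1.296e-04, 2.430e-04, 1.944e-04]  ψ = [1, 1, 1]  (obs o_4=0)
backtrack: best end state = 1; path = [1, 1, 1, 1, 1]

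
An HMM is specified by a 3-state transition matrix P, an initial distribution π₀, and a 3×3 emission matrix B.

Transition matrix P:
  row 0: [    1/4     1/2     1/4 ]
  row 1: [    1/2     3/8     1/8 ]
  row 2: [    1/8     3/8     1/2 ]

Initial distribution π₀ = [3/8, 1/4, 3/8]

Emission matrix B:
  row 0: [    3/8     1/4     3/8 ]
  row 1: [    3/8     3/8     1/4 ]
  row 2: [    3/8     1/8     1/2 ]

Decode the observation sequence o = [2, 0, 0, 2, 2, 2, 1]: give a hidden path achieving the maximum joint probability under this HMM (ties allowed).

path = [2, 2, 2, 2, 2, 2, 1]

t=0: δ = [1.406e-01, 6.250e-02, 1.875e-01]  (obs o_0=2)
t=1: δ = [1.318e-02, 2.637e-02, 3.516e-02]  ψ = [0, 0, 2]  (obs o_1=0)
t=2: δ = [4.944e-03, 4.944e-03, 6.592e-03]  ψ = [1, 2, 2]  (obs o_2=0)
t=3: δ = [9.270e-04, 6.180e-04, 1.648e-03]  ψ = [1, 0, 2]  (obs o_3=2)
t=4: δ = [1.159e-04, 1.545e-04, 4.120e-04]  ψ = [1, 2, 2]  (obs o_4=2)
t=5: δ = [2.897e-05, 3.862e-05, 1.030e-04]  ψ = [1, 2, 2]  (obs o_5=2)
t=6: δ = [4.828e-06, 1.448e-05, 6.437e-06]  ψ = [1, 2, 2]  (obs o_6=1)
backtrack: best end state = 1; path = [2, 2, 2, 2, 2, 2, 1]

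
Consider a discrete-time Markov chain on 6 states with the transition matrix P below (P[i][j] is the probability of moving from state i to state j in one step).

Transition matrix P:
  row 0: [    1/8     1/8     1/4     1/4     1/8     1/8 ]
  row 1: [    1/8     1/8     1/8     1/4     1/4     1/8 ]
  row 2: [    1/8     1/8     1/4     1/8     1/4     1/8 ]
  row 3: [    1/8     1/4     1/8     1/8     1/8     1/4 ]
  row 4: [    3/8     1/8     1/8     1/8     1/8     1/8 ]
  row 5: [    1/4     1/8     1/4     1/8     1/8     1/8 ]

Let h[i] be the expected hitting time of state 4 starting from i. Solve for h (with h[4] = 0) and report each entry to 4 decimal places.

h = [5.8974, 5.2526, 5.1590, 5.9077, 0.0000, 5.8962]

First-step conditioning: h[4] = 0; for i ≠ 4, h[i] = 1 + Σ_k P[i][k]·h[k].
  h[0] = 1 + 1/8·h[0] + 1/8·h[1] + 1/4·h[2] + 1/4·h[3] + 1/8·h[5]
  h[1] = 1 + 1/8·h[0] + 1/8·h[1] + 1/8·h[2] + 1/4·h[3] + 1/8·h[5]
  h[2] = 1 + 1/8·h[0] + 1/8·h[1] + 1/4·h[2] + 1/8·h[3] + 1/8·h[5]
  h[3] = 1 + 1/8·h[0] + 1/4·h[1] + 1/8·h[2] + 1/8·h[3] + 1/4·h[5]
  h[5] = 1 + 1/4·h[0] + 1/8·h[1] + 1/4·h[2] + 1/8·h[3] + 1/8·h[5]
Solving the 5×5 linear system over states ≠ 4 gives exactly h = [230/39, 4097/780, 1006/195, 384/65, 0, 1533/260] (h[4] = 0 is the target).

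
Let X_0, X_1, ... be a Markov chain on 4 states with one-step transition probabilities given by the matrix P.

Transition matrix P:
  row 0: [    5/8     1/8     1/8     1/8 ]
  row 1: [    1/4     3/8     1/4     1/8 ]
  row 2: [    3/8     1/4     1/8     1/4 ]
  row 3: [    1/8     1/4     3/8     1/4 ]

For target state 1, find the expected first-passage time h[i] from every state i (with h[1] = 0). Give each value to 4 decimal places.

h = [6.0000, 0.0000, 5.1111, 4.8889]

First-step conditioning: h[1] = 0; for i ≠ 1, h[i] = 1 + Σ_k P[i][k]·h[k].
  h[0] = 1 + 5/8·h[0] + 1/8·h[2] + 1/8·h[3]
  h[2] = 1 + 3/8·h[0] + 1/8·h[2] + 1/4·h[3]
  h[3] = 1 + 1/8·h[0] + 3/8·h[2] + 1/4·h[3]
Solving the 3×3 linear system over states ≠ 1 gives exactly h = [6, 0, 46/9, 44/9] (h[1] = 0 is the target).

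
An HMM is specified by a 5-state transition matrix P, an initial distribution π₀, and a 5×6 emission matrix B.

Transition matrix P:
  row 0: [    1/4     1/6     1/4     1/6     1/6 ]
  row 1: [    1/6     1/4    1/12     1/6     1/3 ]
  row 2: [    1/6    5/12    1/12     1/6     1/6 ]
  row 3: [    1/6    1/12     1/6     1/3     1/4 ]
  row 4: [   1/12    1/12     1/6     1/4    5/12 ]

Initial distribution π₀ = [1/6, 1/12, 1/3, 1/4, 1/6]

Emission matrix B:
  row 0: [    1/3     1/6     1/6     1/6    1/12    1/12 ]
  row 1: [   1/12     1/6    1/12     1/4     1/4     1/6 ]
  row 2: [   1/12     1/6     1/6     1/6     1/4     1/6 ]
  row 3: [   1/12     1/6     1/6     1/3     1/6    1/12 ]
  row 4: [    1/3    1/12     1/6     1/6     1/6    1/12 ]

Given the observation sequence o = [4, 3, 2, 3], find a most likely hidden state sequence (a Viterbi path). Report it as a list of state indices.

path = [2, 1, 4, 3]

t=0: δ = [1.389e-02, 2.083e-02, 8.333e-02, 4.167e-02, 2.778e-02]  (obs o_0=4)
t=1: δ = [2.315e-03, 8.681e-03, 1.157e-03, 4.630e-03, 2.315e-03]  ψ = [2, 2, 2, 2, 2]  (obs o_1=3)
t=2: δ = [2.411e-04, 1.808e-04, 1.286e-04, 2.572e-04, 4.823e-04]  ψ = [1, 1, 3, 3, 1]  (obs o_2=2)
t=3: δ = [1.005e-05, 1.340e-05, 1.340e-05, 4.019e-05, 3.349e-05]  ψ = [0, 2, 4, 4, 4]  (obs o_3=3)
backtrack: best end state = 3; path = [2, 1, 4, 3]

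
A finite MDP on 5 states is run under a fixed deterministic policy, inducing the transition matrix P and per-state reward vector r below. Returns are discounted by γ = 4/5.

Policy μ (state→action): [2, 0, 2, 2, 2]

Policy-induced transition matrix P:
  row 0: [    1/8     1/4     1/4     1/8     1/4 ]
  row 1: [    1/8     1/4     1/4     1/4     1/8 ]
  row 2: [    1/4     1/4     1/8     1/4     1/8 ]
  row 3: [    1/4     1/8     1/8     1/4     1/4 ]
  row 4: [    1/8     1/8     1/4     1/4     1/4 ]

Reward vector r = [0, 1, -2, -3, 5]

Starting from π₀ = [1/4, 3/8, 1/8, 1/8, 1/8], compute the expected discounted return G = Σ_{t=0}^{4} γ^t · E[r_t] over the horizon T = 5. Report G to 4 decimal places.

G = 0.5991

t=0: π = [0.2500, 0.3750, 0.1250, 0.1250, 0.1250], E[r] = 0.3750, γ^t·E[r] = 0.375000, running G = 0.375000
t=1: π = [0.1563, 0.2188, 0.2188, 0.2188, 0.1875], E[r] = 0.0625, γ^t·E[r] = 0.050000, running G = 0.425000
t=2: π = [0.1797, 0.1992, 0.1953, 0.2305, 0.1953], E[r] = 0.0938, γ^t·E[r] = 0.060000, running G = 0.485000
t=3: π = [0.1782, 0.1968, 0.1968, 0.2275, 0.2007], E[r] = 0.1240, γ^t·E[r] = 0.063500, running G = 0.548500
t=4: π = [0.1780, 0.1965, 0.1970, 0.2277, 0.2008], E[r] = 0.1234, γ^t·E[r] = 0.050550, running G = 0.599050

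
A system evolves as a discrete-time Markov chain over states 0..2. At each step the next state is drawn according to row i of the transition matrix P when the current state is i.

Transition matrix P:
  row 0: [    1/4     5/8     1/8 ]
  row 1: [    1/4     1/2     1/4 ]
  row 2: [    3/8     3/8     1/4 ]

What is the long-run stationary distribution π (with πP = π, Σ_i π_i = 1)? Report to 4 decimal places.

π = [0.2769, 0.5077, 0.2154]

Balance equations π_j = Σ_i π_i·P[i][j]:
  π_0 = 1/4·π_0 + 1/4·π_1 + 3/8·π_2
  π_1 = 5/8·π_0 + 1/2·π_1 + 3/8·π_2
  normalize: π_0 + π_1 + π_2 = 1
Solving the linear system gives exactly π = [18/65, 33/65, 14/65].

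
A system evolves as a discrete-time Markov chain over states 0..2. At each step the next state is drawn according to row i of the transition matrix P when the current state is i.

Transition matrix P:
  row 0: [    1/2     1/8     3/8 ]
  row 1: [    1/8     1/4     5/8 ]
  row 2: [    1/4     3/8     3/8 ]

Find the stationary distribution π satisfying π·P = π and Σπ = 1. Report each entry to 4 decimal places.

Balance equations π_j = Σ_i π_i·P[i][j]:
  π_0 = 1/2·π_0 + 1/8·π_1 + 1/4·π_2
  π_1 = 1/8·π_0 + 1/4·π_1 + 3/8·π_2
  normalize: π_0 + π_1 + π_2 = 1
Solving the linear system gives exactly π = [15/52, 7/26, 23/52].

π = [0.2885, 0.2692, 0.4423]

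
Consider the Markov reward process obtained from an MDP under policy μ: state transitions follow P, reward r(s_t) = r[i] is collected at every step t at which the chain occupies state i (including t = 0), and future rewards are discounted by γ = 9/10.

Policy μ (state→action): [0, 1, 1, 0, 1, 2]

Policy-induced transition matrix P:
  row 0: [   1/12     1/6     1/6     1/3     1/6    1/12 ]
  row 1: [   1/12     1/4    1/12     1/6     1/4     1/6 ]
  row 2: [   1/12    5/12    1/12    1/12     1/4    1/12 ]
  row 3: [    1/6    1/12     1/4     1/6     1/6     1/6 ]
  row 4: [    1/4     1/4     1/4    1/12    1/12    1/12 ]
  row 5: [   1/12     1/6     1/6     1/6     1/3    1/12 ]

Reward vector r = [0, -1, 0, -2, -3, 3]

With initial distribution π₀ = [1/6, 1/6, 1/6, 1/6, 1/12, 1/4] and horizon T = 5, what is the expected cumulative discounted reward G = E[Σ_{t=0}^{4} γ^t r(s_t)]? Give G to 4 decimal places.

t=0: π = [0.1667, 0.1667, 0.1667, 0.1667, 0.0833, 0.2500], E[r] = 0.0000, γ^t·E[r] = 0.000000, running G = 0.000000
t=1: π = [0.1111, 0.2153, 0.1597, 0.1736, 0.2292, 0.1111], E[r] = -0.9167, γ^t·E[r] = -0.825000, running G = -0.825000
t=2: π = [0.1360, 0.2292, 0.1690, 0.1528, 0.1973, 0.1157], E[r] = -0.7795, γ^t·E[r] = -0.631406, running G = -1.456406
t=3: π = [0.1290, 0.2317, 0.1627, 0.1588, 0.2027, 0.1152], E[r] = -0.8119, γ^t·E[r] = -0.591891, running G = -2.048297
t=4: π = [0.1303, 0.2303, 0.1639, 0.1577, 0.2018, 0.1159], E[r] = -0.8036, γ^t·E[r] = -0.527241, running G = -2.575538

G = -2.5755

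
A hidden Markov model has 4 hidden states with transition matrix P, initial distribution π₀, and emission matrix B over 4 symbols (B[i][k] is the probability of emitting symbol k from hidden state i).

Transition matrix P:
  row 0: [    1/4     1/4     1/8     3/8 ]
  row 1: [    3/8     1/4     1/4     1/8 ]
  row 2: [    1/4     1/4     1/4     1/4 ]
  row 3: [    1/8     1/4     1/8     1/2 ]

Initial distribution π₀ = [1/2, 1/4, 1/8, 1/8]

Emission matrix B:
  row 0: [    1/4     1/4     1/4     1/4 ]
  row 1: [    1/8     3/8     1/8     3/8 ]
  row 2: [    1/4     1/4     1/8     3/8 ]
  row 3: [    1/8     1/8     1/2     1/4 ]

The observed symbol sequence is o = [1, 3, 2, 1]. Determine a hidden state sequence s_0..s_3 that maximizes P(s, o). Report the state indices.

path = [0, 3, 3, 1]

t=0: δ = [1.250e-01, 9.375e-02, 3.125e-02, 1.562e-02]  (obs o_0=1)
t=1: δ = [8.789e-03, 1.172e-02, 8.789e-03, 1.172e-02]  ψ = [1, 0, 1, 0]  (obs o_1=3)
t=2: δ = [1.099e-03, 3.662e-04, 3.662e-04, 2.930e-03]  ψ = [1, 1, 1, 3]  (obs o_2=2)
t=3: δ = [9.155e-05, 2.747e-04, 9.155e-05, 1.831e-04]  ψ = [3, 3, 3, 3]  (obs o_3=1)
backtrack: best end state = 1; path = [0, 3, 3, 1]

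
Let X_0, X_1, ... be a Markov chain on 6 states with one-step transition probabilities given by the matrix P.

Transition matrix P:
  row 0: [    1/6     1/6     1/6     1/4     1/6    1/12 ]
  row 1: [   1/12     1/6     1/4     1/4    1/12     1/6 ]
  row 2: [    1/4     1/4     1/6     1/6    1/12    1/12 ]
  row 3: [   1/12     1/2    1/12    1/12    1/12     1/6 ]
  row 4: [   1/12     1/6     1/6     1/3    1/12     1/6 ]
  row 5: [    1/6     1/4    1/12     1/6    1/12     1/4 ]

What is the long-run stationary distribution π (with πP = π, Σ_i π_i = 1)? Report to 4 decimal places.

Balance equations π_j = Σ_i π_i·P[i][j]:
  π_0 = 1/6·π_0 + 1/12·π_1 + 1/4·π_2 + 1/12·π_3 + 1/12·π_4 + 1/6·π_5
  π_1 = 1/6·π_0 + 1/6·π_1 + 1/4·π_2 + 1/2·π_3 + 1/6·π_4 + 1/4·π_5
  π_2 = 1/6·π_0 + 1/4·π_1 + 1/6·π_2 + 1/12·π_3 + 1/6·π_4 + 1/12·π_5
  π_3 = 1/4·π_0 + 1/4·π_1 + 1/6·π_2 + 1/12·π_3 + 1/3·π_4 + 1/6·π_5
  π_4 = 1/6·π_0 + 1/12·π_1 + 1/12·π_2 + 1/12·π_3 + 1/12·π_4 + 1/12·π_5
  normalize: π_0 + π_1 + π_2 + π_3 + π_4 + π_5 = 1
Solving the linear system gives exactly π = [113/844, 1749/6752, 67/422, 1341/6752, 319/3376, 131/844].

π = [0.1339, 0.2590, 0.1588, 0.1986, 0.0945, 0.1552]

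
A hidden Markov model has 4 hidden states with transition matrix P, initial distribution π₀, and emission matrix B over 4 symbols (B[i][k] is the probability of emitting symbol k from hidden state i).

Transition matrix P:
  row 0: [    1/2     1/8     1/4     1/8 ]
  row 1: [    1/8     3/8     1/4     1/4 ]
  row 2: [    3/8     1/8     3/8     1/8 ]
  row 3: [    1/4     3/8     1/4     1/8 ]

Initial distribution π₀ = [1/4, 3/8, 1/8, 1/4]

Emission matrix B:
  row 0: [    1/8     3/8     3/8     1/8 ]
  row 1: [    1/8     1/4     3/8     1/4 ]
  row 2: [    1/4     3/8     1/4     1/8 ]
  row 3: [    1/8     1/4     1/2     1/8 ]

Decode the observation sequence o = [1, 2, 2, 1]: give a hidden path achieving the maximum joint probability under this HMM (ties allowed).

t=0: δ = [9.375e-02, 9.375e-02, 4.688e-02, 6.250e-02]  (obs o_0=1)
t=1: δ = [1.758e-02, 1.318e-02, 5.859e-03, 1.172e-02]  ψ = [0, 1, 0, 1]  (obs o_1=2)
t=2: δ = [3.296e-03, 1.854e-03, 1.099e-03, 1.648e-03]  ψ = [0, 1, 0, 1]  (obs o_2=2)
t=3: δ = [6.180e-04, 1.738e-04, 3.090e-04, 1.159e-04]  ψ = [0, 1, 0, 1]  (obs o_3=1)
backtrack: best end state = 0; path = [0, 0, 0, 0]

path = [0, 0, 0, 0]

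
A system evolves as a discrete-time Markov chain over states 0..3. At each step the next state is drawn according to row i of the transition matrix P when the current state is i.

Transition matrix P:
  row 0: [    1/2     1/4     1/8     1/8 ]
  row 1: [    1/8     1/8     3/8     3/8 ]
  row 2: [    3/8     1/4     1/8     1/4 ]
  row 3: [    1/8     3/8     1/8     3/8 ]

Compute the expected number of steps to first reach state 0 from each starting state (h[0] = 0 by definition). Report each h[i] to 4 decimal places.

First-step conditioning: h[0] = 0; for i ≠ 0, h[i] = 1 + Σ_k P[i][k]·h[k].
  h[1] = 1 + 1/8·h[1] + 3/8·h[2] + 3/8·h[3]
  h[2] = 1 + 1/4·h[1] + 1/8·h[2] + 1/4·h[3]
  h[3] = 1 + 3/8·h[1] + 1/8·h[2] + 3/8·h[3]
Solving the 3×3 linear system over states ≠ 0 gives exactly h = [0, 104/19, 248/57, 328/57] (h[0] = 0 is the target).

h = [0.0000, 5.4737, 4.3509, 5.7544]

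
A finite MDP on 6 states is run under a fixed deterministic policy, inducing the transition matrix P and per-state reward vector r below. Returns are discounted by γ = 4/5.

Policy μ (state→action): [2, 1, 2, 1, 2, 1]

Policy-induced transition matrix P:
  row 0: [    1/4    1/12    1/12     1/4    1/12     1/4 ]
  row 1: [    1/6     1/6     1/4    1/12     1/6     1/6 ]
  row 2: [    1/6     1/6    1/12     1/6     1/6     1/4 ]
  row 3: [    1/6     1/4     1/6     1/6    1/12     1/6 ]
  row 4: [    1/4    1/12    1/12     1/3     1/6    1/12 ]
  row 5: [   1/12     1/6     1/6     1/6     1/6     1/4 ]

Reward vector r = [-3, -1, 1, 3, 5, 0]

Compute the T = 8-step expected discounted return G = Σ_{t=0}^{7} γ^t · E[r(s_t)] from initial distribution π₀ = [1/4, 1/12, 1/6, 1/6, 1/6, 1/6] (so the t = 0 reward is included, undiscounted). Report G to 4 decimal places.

t=0: π = [0.2500, 0.0833, 0.1667, 0.1667, 0.1667, 0.1667], E[r] = 0.6667, γ^t·E[r] = 0.666667, running G = 0.666667
t=1: π = [0.1875, 0.1458, 0.1250, 0.2083, 0.1319, 0.2014], E[r] = 0.7014, γ^t·E[r] = 0.561111, running G = 1.227778
t=2: π = [0.1765, 0.1574, 0.1418, 0.1921, 0.1337, 0.1985], E[r] = 0.6997, γ^t·E[r] = 0.447778, running G = 1.675556
t=3: π = [0.1760, 0.1568, 0.1421, 0.1905, 0.1359, 0.1986], E[r] = 0.7087, γ^t·E[r] = 0.362864, running G = 2.038420
t=4: π = [0.1761, 0.1566, 0.1419, 0.1909, 0.1361, 0.1984], E[r] = 0.7104, γ^t·E[r] = 0.290978, running G = 2.329398
t=5: π = [0.1762, 0.1566, 0.1419, 0.1910, 0.1361, 0.1984], E[r] = 0.7102, γ^t·E[r] = 0.232721, running G = 2.562118
t=6: π = [0.1762, 0.1566, 0.1419, 0.1910, 0.1361, 0.1984], E[r] = 0.7101, γ^t·E[r] = 0.186159, running G = 2.748277
t=7: π = [0.1762, 0.1566, 0.1419, 0.1910, 0.1361, 0.1984], E[r] = 0.7101, γ^t·E[r] = 0.148926, running G = 2.897203

G = 2.8972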